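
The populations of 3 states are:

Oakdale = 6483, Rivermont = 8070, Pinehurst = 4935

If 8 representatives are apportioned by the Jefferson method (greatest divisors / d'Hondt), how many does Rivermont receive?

3

Standard divisor 19488/8 ≈ 2436; standard quotas: Oakdale 2.661, Rivermont 3.313, Pinehurst 2.026.
Rounding down gives 2, 3, 2 = 7 seats, so the divisor must be adjusted.
With modified divisor 2100: modified quotas Oakdale 3.087, Rivermont 3.843, Pinehurst 2.350.
Rounding down: Oakdale 3, Rivermont 3, Pinehurst 2 (total 8).
Rivermont receives 3.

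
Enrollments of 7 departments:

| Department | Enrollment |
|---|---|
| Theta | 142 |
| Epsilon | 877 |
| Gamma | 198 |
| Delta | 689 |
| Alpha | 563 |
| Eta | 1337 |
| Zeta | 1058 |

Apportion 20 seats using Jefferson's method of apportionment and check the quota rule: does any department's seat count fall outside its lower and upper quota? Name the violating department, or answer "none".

Standard quotas: Theta 0.584, Epsilon 3.606, Gamma 0.814, Delta 2.833, Alpha 2.315, Eta 5.498, Zeta 4.350.
Jefferson allocation: Theta 0, Epsilon 4, Gamma 0, Delta 3, Alpha 2, Eta 6, Zeta 5.
Every allocation lies between the lower and upper quota.

none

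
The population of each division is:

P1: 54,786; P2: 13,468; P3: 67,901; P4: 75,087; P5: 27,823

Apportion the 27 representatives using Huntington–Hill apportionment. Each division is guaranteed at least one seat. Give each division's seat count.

With divisor 8961: modified quotas P1 6.114, P2 1.503, P3 7.577, P4 8.379, P5 3.105.
Geometric-mean thresholds: P1 √(6·7)=6.481, P2 √(1·2)=1.414, P3 √(7·8)=7.483, P4 √(8·9)=8.485, P5 √(3·4)=3.464.
Each quota rounded against its threshold gives P1 6, P2 2, P3 8, P4 8, P5 3 (total 27).

P1 6, P2 2, P3 8, P4 8, P5 3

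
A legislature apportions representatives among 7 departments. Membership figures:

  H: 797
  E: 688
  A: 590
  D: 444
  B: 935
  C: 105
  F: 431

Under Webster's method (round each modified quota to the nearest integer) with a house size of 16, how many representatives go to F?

2

Standard divisor 3990/16 ≈ 249.375; standard quotas: H 3.196, E 2.759, A 2.366, D 1.780, B 3.749, C 0.421, F 1.728.
Rounding to the nearest integer gives H 3, E 3, A 2, D 2, B 4, C 0, F 2 — total 16, matching the house size, so no adjustment is needed.
F receives 2.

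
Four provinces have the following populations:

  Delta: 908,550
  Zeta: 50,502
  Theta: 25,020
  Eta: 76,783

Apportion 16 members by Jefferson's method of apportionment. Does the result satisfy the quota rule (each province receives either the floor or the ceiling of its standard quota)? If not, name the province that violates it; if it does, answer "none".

Standard quotas: Delta 13.703, Zeta 0.762, Theta 0.377, Eta 1.158.
Jefferson allocation: Delta 15, Zeta 0, Theta 0, Eta 1.
Delta has quota 13.703 (lower 13, upper 14) but receives 15 — outside the quota interval.

Delta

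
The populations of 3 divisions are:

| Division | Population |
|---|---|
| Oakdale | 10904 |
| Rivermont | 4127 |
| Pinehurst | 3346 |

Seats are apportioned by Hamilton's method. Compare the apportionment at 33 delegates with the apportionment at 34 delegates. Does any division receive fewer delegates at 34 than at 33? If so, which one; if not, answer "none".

none

At 33 seats: Oakdale 20, Rivermont 7, Pinehurst 6.
At 34 seats: Oakdale 20, Rivermont 8, Pinehurst 6.
No division's allocation decreased.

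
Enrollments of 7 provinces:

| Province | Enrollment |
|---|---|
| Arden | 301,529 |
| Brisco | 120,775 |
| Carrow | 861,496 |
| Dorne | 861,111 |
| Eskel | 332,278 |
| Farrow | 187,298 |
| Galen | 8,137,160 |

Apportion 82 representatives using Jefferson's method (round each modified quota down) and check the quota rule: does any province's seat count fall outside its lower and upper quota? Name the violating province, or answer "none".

Standard quotas: Arden 2.289, Brisco 0.917, Carrow 6.540, Dorne 6.537, Eskel 2.522, Farrow 1.422, Galen 61.773.
Jefferson allocation: Arden 2, Brisco 0, Carrow 6, Dorne 6, Eskel 2, Farrow 1, Galen 65.
Galen has quota 61.773 (lower 61, upper 62) but receives 65 — outside the quota interval.

Galen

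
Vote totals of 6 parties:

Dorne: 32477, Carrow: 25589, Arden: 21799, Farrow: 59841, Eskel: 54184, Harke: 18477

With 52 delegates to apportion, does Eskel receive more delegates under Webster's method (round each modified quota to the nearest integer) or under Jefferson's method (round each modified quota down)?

Webster: Dorne 8, Carrow 6, Arden 5, Farrow 15, Eskel 13, Harke 5.
Jefferson: Dorne 8, Carrow 6, Arden 5, Farrow 15, Eskel 14, Harke 4.
Eskel gets 13 under Webster and 14 under Jefferson.

Jefferson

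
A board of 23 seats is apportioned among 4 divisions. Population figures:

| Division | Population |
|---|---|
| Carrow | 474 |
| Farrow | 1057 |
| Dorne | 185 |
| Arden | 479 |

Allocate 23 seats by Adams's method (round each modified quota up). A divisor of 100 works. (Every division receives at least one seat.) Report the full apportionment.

With modified divisor 100: modified quotas Carrow 4.740, Farrow 10.570, Dorne 1.850, Arden 4.790.
Rounding up: Carrow 5, Farrow 11, Dorne 2, Arden 5 (total 23).

Carrow: 5, Farrow: 11, Dorne: 2, Arden: 5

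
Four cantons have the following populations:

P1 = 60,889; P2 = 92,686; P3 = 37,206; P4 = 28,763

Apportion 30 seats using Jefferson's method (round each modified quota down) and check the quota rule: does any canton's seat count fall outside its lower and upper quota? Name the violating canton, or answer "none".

Standard quotas: P1 8.320, P2 12.665, P3 5.084, P4 3.930.
Jefferson allocation: P1 8, P2 13, P3 5, P4 4.
Every allocation lies between the lower and upper quota.

none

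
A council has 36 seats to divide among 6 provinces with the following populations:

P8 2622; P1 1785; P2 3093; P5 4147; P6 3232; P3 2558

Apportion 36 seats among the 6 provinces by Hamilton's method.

P8 5, P1 4, P2 6, P5 9, P6 7, P3 5

The standard divisor is 17437/36 ≈ 484.361.
Standard quotas: P8 5.413, P1 3.685, P2 6.386, P5 8.562, P6 6.673, P3 5.281.
Lower quotas: P8 5, P1 3, P2 6, P5 8, P6 6, P3 5 (sum 33, leaving 3 seats).
Remainders in descending order: P1 0.685, P6 0.673, P5 0.562, P8 0.413, P2 0.386, P3 0.281.
Largest remainders: P1, P6, P5 receive the extra seats.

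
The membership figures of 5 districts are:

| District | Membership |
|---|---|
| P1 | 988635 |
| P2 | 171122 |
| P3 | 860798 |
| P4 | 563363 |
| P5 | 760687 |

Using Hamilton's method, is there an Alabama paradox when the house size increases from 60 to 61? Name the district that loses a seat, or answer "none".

At 60 seats: P1 18, P2 3, P3 15, P4 10, P5 14.
At 61 seats: P1 18, P2 3, P3 16, P4 10, P5 14.
No district's allocation decreased.

none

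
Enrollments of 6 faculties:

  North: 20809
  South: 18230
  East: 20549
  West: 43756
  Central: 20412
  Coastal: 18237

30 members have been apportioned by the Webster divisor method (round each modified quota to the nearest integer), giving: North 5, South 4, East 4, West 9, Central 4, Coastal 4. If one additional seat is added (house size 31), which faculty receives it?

West

Priority for the next seat is population ÷ (current seats + 0.5).
Priorities: North 3783.455, South 4051.111, East 4566.444, West 4605.895, Central 4536.000, Coastal 4052.667.
Highest priority: West.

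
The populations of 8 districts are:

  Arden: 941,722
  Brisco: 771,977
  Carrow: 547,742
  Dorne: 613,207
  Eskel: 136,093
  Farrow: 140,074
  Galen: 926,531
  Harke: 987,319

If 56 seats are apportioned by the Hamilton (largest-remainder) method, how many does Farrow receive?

2

The standard divisor is 5064665/56 ≈ 90440.446.
Standard quotas: Arden 10.4126, Brisco 8.5357, Carrow 6.0564, Dorne 6.7802, Eskel 1.5048, Farrow 1.5488, Galen 10.2447, Harke 10.9168.
Lower quotas: Arden 10, Brisco 8, Carrow 6, Dorne 6, Eskel 1, Farrow 1, Galen 10, Harke 10 (sum 52, leaving 4 seats).
Remainders in descending order: Harke 0.9168, Dorne 0.7802, Farrow 0.5488, Brisco 0.5357, Eskel 0.5048, Arden 0.4126, Galen 0.2447, Carrow 0.0564.
The surplus seats go to Harke, Dorne, Farrow, Brisco.
Farrow receives 2.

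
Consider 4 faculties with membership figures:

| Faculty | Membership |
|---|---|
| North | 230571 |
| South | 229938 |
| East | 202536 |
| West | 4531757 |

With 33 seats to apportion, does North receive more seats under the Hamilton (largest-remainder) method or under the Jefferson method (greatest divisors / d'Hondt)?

Hamilton

Hamilton: North 2, South 1, East 1, West 29.
Jefferson: North 1, South 1, East 1, West 30.
North gets 2 under Hamilton and 1 under Jefferson.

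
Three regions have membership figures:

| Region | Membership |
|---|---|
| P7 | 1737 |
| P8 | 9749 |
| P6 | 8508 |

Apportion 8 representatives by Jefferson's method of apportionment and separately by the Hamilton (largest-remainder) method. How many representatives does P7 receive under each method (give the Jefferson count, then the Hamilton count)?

0 and 1

Jefferson: P7 0, P8 4, P6 4.
Hamilton: P7 1, P8 4, P6 3.
P7 gets 0 under Jefferson and 1 under Hamilton.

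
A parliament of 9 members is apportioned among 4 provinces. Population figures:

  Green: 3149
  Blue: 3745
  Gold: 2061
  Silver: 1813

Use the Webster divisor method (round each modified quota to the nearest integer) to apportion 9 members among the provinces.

Standard divisor 10768/9 ≈ 1196.444; standard quotas: Green 2.632, Blue 3.130, Gold 1.723, Silver 1.515.
Rounding to the nearest integer gives 3, 3, 2, 2 = 10 seats, so the divisor must be adjusted.
With modified divisor 1230: modified quotas Green 2.560, Blue 3.045, Gold 1.676, Silver 1.474.
Rounding to the nearest integer: Green 3, Blue 3, Gold 2, Silver 1 (total 9).

Green=3, Blue=3, Gold=2, Silver=1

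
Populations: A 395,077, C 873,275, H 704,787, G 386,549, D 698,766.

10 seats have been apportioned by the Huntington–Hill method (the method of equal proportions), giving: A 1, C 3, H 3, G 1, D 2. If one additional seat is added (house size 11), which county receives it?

Priority for the next seat is population ÷ (√(s·(s+1))).
Priorities: A 279361.626, C 252092.778, H 203454.482, G 273331.419, D 285270.025.
Highest priority: D.

D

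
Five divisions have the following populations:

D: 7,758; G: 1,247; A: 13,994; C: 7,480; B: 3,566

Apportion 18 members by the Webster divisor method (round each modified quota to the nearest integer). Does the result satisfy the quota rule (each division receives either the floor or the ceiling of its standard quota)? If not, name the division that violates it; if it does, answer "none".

Standard quotas: D 4.102, G 0.659, A 7.399, C 3.955, B 1.885.
Webster allocation: D 4, G 1, A 7, C 4, B 2.
Every allocation lies between the lower and upper quota.

none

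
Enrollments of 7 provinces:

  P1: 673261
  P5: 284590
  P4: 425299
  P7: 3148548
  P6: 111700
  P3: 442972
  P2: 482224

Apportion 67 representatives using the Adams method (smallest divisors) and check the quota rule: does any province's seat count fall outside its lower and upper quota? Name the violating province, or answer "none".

P7

Standard quotas: P1 8.101, P5 3.424, P4 5.117, P7 37.883, P6 1.344, P3 5.330, P2 5.802.
Adams allocation: P1 8, P5 4, P4 5, P7 36, P6 2, P3 6, P2 6.
P7 has quota 37.883 (lower 37, upper 38) but receives 36 — outside the quota interval.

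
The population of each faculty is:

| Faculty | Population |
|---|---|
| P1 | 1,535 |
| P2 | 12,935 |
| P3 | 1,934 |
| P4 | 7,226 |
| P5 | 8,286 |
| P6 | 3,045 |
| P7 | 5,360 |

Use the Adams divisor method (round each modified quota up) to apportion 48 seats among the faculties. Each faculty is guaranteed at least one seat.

Standard divisor 40321/48 ≈ 840.021; standard quotas: P1 1.827, P2 15.398, P3 2.302, P4 8.602, P5 9.864, P6 3.625, P7 6.381.
Rounding up gives 2, 16, 3, 9, 10, 4, 7 = 51 seats, so the divisor must be adjusted.
With modified divisor 910: modified quotas P1 1.687, P2 14.214, P3 2.125, P4 7.941, P5 9.105, P6 3.346, P7 5.890.
Rounding up: P1 2, P2 15, P3 3, P4 8, P5 10, P6 4, P7 6 (total 48).

P1 2; P2 15; P3 3; P4 8; P5 10; P6 4; P7 6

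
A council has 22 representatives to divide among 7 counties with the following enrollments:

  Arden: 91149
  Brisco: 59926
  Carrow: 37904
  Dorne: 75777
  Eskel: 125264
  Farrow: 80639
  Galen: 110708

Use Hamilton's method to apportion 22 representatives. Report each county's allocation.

Arden=4; Brisco=2; Carrow=1; Dorne=3; Eskel=5; Farrow=3; Galen=4

The standard divisor is 581367/22 ≈ 26425.773.
Standard quotas: Arden 3.4492, Brisco 2.2677, Carrow 1.4344, Dorne 2.8675, Eskel 4.7402, Farrow 3.0515, Galen 4.1894.
Lower quotas: Arden 3, Brisco 2, Carrow 1, Dorne 2, Eskel 4, Farrow 3, Galen 4 (sum 19, leaving 3 seats).
Remainders in descending order: Dorne 0.8675, Eskel 0.7402, Arden 0.4492, Carrow 0.4344, Brisco 0.2677, Galen 0.1894, Farrow 0.0515.
The surplus seats go to Dorne, Eskel, Arden.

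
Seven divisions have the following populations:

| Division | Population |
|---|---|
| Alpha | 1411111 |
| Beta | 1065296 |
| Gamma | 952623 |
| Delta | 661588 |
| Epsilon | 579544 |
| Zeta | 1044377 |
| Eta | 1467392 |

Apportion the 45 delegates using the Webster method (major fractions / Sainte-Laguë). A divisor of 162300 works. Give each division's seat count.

With modified divisor 162300: modified quotas Alpha 8.694, Beta 6.564, Gamma 5.870, Delta 4.076, Epsilon 3.571, Zeta 6.435, Eta 9.041.
Rounding to the nearest integer: Alpha 9, Beta 7, Gamma 6, Delta 4, Epsilon 4, Zeta 6, Eta 9 (total 45).

Alpha 9; Beta 7; Gamma 6; Delta 4; Epsilon 4; Zeta 6; Eta 9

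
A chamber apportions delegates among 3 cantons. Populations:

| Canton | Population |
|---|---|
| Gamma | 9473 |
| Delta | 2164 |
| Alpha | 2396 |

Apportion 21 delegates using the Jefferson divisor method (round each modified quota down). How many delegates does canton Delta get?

3

Standard divisor 14033/21 ≈ 668.238; standard quotas: Gamma 14.176, Delta 3.238, Alpha 3.586.
Rounding down gives 14, 3, 3 = 20 seats, so the divisor must be adjusted.
With modified divisor 620: modified quotas Gamma 15.279, Delta 3.490, Alpha 3.865.
Rounding down: Gamma 15, Delta 3, Alpha 3 (total 21).
Delta receives 3.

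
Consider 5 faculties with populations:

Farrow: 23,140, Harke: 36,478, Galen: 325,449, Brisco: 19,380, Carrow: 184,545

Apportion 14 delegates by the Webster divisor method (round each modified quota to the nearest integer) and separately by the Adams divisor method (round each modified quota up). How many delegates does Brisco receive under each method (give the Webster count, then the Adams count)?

0 and 1

Webster: Farrow 1, Harke 1, Galen 8, Brisco 0, Carrow 4.
Adams: Farrow 1, Harke 1, Galen 7, Brisco 1, Carrow 4.
Brisco gets 0 under Webster and 1 under Adams.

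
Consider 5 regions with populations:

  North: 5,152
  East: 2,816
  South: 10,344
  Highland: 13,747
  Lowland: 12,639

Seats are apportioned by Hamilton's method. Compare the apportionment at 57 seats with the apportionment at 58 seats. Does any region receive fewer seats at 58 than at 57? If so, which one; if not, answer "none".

none

At 57 seats: North 7, East 4, South 13, Highland 17, Lowland 16.
At 58 seats: North 7, East 4, South 13, Highland 18, Lowland 16.
No region's allocation decreased.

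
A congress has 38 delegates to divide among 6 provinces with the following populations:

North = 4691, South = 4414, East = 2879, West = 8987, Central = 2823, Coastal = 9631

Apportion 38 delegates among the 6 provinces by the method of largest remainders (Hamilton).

Standard divisor: 33425 ÷ 38 ≈ 879.605.
Standard quotas: North 5.3331, South 5.0182, East 3.2731, West 10.2171, Central 3.2094, Coastal 10.9492.
Lower quotas: North 5, South 5, East 3, West 10, Central 3, Coastal 10 (sum 36, leaving 2 seats).
Remainders in descending order: Coastal 0.9492, North 0.3331, East 0.2731, West 0.2171, Central 0.2094, South 0.0182.
The surplus seats go to Coastal, North.

North=6, South=5, East=3, West=10, Central=3, Coastal=11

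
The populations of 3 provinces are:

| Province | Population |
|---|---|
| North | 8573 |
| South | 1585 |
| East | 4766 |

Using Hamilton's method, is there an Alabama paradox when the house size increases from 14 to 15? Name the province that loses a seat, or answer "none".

At 14 seats: North 8, South 2, East 4.
At 15 seats: North 9, South 1, East 5.
South drops from 2 to 1.

South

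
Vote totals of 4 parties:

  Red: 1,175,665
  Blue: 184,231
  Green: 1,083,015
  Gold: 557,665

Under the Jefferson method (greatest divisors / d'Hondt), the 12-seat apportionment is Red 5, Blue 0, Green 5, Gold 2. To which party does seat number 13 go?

Priority for the next seat is population ÷ (current seats + 1).
Priorities: Red 195944.167, Blue 184231.000, Green 180502.500, Gold 185888.333.
Highest priority: Red.

Red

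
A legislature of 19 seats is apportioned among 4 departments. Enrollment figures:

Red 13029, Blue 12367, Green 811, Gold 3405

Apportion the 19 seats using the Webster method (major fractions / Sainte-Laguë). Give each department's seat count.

Standard divisor 29612/19 ≈ 1558.526; standard quotas: Red 8.360, Blue 7.935, Green 0.520, Gold 2.185.
Rounding to the nearest integer gives Red 8, Blue 8, Green 1, Gold 2 — total 19, matching the house size, so no adjustment is needed.

Red=8, Blue=8, Green=1, Gold=2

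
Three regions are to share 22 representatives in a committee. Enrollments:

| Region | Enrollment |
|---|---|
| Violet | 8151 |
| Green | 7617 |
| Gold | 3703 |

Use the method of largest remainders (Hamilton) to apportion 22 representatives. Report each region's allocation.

Violet 9, Green 9, Gold 4

Total 19471; standard divisor 19471/22 ≈ 885.045.
Standard quotas: Violet 9.2097, Green 8.6063, Gold 4.1840.
Lower quotas: Violet 9, Green 8, Gold 4 (sum 21, leaving 1 seat).
Remainders in descending order: Green 0.6063, Violet 0.2097, Gold 0.1840.
The surplus seat goes to Green.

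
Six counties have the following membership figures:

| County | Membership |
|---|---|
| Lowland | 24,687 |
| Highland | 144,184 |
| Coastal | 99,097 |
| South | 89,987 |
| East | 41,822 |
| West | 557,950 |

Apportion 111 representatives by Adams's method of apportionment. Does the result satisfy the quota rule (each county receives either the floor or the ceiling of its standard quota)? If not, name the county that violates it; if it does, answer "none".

Standard quotas: Lowland 2.861, Highland 16.711, Coastal 11.485, South 10.429, East 4.847, West 64.666.
Adams allocation: Lowland 3, Highland 17, Coastal 12, South 11, East 5, West 63.
West has quota 64.666 (lower 64, upper 65) but receives 63 — outside the quota interval.

West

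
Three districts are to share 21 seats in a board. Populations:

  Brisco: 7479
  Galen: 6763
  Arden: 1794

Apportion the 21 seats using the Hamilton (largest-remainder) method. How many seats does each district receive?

Total 16036; standard divisor 16036/21 ≈ 763.619.
Standard quotas: Brisco 9.7942, Galen 8.8565, Arden 2.3493.
Lower quotas: Brisco 9, Galen 8, Arden 2 (sum 19, leaving 2 seats).
Remainders in descending order: Galen 0.8565, Brisco 0.7942, Arden 0.3493.
Largest remainders: Galen, Brisco receive the extra seats.

Brisco 10, Galen 9, Arden 2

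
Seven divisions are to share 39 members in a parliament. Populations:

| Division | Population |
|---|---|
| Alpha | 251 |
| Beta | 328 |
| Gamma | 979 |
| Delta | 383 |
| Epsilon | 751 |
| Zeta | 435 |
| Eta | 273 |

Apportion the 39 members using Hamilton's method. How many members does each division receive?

Total 3400; standard divisor 3400/39 ≈ 87.179.
Standard quotas: Alpha 2.879, Beta 3.762, Gamma 11.230, Delta 4.393, Epsilon 8.614, Zeta 4.990, Eta 3.131.
Lower quotas: Alpha 2, Beta 3, Gamma 11, Delta 4, Epsilon 8, Zeta 4, Eta 3 (sum 35, leaving 4 seats).
Remainders in descending order: Zeta 0.990, Alpha 0.879, Beta 0.762, Epsilon 0.614, Delta 0.393, Gamma 0.230, Eta 0.131.
The surplus seats go to Zeta, Alpha, Beta, Epsilon.

Alpha=3, Beta=4, Gamma=11, Delta=4, Epsilon=9, Zeta=5, Eta=3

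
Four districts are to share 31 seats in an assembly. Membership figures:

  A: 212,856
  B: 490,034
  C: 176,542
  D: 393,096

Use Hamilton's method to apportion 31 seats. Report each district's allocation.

A: 5, B: 12, C: 4, D: 10

The standard divisor is 1272528/31 ≈ 41049.29.
Standard quotas: A 5.1854, B 11.9377, C 4.3007, D 9.5762.
Lower quotas: A 5, B 11, C 4, D 9 (sum 29, leaving 2 seats).
Remainders in descending order: B 0.9377, D 0.5762, C 0.3007, A 0.1854.
The surplus seats go to B, D.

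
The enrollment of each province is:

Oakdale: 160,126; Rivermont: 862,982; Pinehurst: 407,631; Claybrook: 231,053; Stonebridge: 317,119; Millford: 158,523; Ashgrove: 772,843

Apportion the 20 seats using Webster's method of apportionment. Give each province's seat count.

Standard divisor 2910277/20 ≈ 145513.85; standard quotas: Oakdale 1.100, Rivermont 5.931, Pinehurst 2.801, Claybrook 1.588, Stonebridge 2.179, Millford 1.089, Ashgrove 5.311.
Rounding to the nearest integer gives Oakdale 1, Rivermont 6, Pinehurst 3, Claybrook 2, Stonebridge 2, Millford 1, Ashgrove 5 — total 20, matching the house size, so no adjustment is needed.

Oakdale=1; Rivermont=6; Pinehurst=3; Claybrook=2; Stonebridge=2; Millford=1; Ashgrove=5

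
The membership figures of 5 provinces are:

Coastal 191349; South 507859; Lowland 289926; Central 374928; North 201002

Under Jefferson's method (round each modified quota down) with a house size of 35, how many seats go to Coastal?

4

Standard divisor 1565064/35 ≈ 44716.114; standard quotas: Coastal 4.279, South 11.357, Lowland 6.484, Central 8.385, North 4.495.
Rounding down gives 4, 11, 6, 8, 4 = 33 seats, so the divisor must be adjusted.
With modified divisor 41540: modified quotas Coastal 4.606, South 12.226, Lowland 6.979, Central 9.026, North 4.839.
Rounding down: Coastal 4, South 12, Lowland 6, Central 9, North 4 (total 35).
Coastal receives 4.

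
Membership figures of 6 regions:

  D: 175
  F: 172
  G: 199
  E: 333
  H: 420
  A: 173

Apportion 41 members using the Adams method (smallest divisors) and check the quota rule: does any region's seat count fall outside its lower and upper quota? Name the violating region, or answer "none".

Standard quotas: D 4.874, F 4.791, G 5.543, E 9.275, H 11.698, A 4.819.
Adams allocation: D 5, F 5, G 6, E 9, H 11, A 5.
Every allocation lies between the lower and upper quota.

none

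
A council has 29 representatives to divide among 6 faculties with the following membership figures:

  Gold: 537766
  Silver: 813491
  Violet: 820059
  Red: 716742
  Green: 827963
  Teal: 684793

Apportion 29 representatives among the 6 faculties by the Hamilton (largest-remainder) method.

The standard divisor is 4400814/29 ≈ 151752.207.
Standard quotas: Gold 3.5437, Silver 5.3607, Violet 5.4039, Red 4.7231, Green 5.4560, Teal 4.5126.
Lower quotas: Gold 3, Silver 5, Violet 5, Red 4, Green 5, Teal 4 (sum 26, leaving 3 seats).
Remainders in descending order: Red 0.7231, Gold 0.5437, Teal 0.5126, Green 0.4560, Violet 0.4039, Silver 0.3607.
The surplus seats go to Red, Gold, Teal.

Gold=4, Silver=5, Violet=5, Red=5, Green=5, Teal=5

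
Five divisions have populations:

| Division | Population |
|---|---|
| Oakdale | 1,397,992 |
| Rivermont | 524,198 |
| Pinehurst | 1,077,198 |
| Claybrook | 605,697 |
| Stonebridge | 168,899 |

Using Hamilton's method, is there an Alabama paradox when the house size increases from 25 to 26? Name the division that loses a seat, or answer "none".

none

At 25 seats: Oakdale 9, Rivermont 4, Pinehurst 7, Claybrook 4, Stonebridge 1.
At 26 seats: Oakdale 10, Rivermont 4, Pinehurst 7, Claybrook 4, Stonebridge 1.
No division's allocation decreased.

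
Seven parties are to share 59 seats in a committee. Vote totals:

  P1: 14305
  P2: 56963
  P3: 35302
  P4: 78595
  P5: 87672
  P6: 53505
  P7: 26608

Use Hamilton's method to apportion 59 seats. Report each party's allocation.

P1=2, P2=10, P3=6, P4=13, P5=15, P6=9, P7=4

Total 352950; standard divisor 352950/59 ≈ 5982.203.
Standard quotas: P1 2.3913, P2 9.5221, P3 5.9012, P4 13.1381, P5 14.6555, P6 8.9440, P7 4.4479.
Lower quotas: P1 2, P2 9, P3 5, P4 13, P5 14, P6 8, P7 4 (sum 55, leaving 4 seats).
Remainders in descending order: P6 0.9440, P3 0.9012, P5 0.6555, P2 0.5221, P7 0.4479, P1 0.3913, P4 0.1381.
The surplus seats go to P6, P3, P5, P2.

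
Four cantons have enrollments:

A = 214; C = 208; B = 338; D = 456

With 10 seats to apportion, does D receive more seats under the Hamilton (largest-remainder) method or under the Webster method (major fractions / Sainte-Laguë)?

Hamilton: A 2, C 1, B 3, D 4.
Webster: A 2, C 2, B 3, D 3.
D gets 4 under Hamilton and 3 under Webster.

Hamilton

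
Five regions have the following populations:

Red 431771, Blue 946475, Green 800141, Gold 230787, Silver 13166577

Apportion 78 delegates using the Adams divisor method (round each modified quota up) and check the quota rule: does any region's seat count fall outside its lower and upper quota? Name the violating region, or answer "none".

Silver

Standard quotas: Red 2.162, Blue 4.740, Green 4.007, Gold 1.156, Silver 65.935.
Adams allocation: Red 3, Blue 5, Green 4, Gold 2, Silver 64.
Silver has quota 65.935 (lower 65, upper 66) but receives 64 — outside the quota interval.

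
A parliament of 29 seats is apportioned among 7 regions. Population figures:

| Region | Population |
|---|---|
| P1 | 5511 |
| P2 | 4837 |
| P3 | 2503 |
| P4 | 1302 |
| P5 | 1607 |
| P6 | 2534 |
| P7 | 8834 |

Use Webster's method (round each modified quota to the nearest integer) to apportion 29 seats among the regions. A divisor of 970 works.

With modified divisor 970: modified quotas P1 5.681, P2 4.987, P3 2.580, P4 1.342, P5 1.657, P6 2.612, P7 9.107.
Rounding to the nearest integer: P1 6, P2 5, P3 3, P4 1, P5 2, P6 3, P7 9 (total 29).

P1 6; P2 5; P3 3; P4 1; P5 2; P6 3; P7 9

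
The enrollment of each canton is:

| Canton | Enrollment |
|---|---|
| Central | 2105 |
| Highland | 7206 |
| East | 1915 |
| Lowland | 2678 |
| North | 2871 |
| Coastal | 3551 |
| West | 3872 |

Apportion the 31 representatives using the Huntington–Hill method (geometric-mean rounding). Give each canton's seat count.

Central=3; Highland=9; East=2; Lowland=3; North=4; Coastal=5; West=5

With divisor 788: modified quotas Central 2.671, Highland 9.145, East 2.430, Lowland 3.398, North 3.643, Coastal 4.506, West 4.914.
Geometric-mean thresholds: Central √(2·3)=2.449, Highland √(9·10)=9.487, East √(2·3)=2.449, Lowland √(3·4)=3.464, North √(3·4)=3.464, Coastal √(4·5)=4.472, West √(4·5)=4.472.
Each quota rounded against its threshold gives Central 3, Highland 9, East 2, Lowland 3, North 4, Coastal 5, West 5 (total 31).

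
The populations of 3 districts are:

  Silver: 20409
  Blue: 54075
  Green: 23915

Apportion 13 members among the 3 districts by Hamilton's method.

Silver: 3; Blue: 7; Green: 3

The standard divisor is 98399/13 ≈ 7569.154.
Standard quotas: Silver 2.6963, Blue 7.1441, Green 3.1595.
Lower quotas: Silver 2, Blue 7, Green 3 (sum 12, leaving 1 seat).
Remainders in descending order: Silver 0.6963, Green 0.1595, Blue 0.1441.
The surplus seat goes to Silver.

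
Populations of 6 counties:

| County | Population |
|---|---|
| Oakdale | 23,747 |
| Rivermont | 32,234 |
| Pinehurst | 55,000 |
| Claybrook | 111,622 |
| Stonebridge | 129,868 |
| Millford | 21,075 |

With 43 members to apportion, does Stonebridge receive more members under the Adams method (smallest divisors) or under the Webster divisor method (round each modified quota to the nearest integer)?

Webster

Adams: Oakdale 3, Rivermont 4, Pinehurst 6, Claybrook 13, Stonebridge 14, Millford 3.
Webster: Oakdale 3, Rivermont 4, Pinehurst 6, Claybrook 13, Stonebridge 15, Millford 2.
Stonebridge gets 14 under Adams and 15 under Webster.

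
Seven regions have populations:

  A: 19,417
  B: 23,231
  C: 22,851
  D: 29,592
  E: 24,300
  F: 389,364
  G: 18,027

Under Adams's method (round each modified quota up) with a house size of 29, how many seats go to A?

1

Standard divisor 526782/29 ≈ 18164.897; standard quotas: A 1.069, B 1.279, C 1.258, D 1.629, E 1.338, F 21.435, G 0.992.
Rounding up gives 2, 2, 2, 2, 2, 22, 1 = 33 seats, so the divisor must be adjusted.
With modified divisor 21100: modified quotas A 0.920, B 1.101, C 1.083, D 1.402, E 1.152, F 18.453, G 0.854.
Rounding up: A 1, B 2, C 2, D 2, E 2, F 19, G 1 (total 29).
A receives 1.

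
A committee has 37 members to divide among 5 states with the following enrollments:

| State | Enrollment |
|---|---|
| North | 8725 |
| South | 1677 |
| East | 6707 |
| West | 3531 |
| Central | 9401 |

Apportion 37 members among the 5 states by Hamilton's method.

Total 30041; standard divisor 30041/37 ≈ 811.919.
Standard quotas: North 10.7461, South 2.0655, East 8.2607, West 4.3490, Central 11.5787.
Lower quotas: North 10, South 2, East 8, West 4, Central 11 (sum 35, leaving 2 seats).
Remainders in descending order: North 0.7461, Central 0.5787, West 0.3490, East 0.2607, South 0.0655.
Largest remainders: North, Central receive the extra seats.

North 11; South 2; East 8; West 4; Central 12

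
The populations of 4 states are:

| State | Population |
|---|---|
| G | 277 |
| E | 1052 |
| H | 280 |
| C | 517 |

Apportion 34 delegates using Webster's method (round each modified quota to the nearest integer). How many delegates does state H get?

5

Standard divisor 2126/34 ≈ 62.529; standard quotas: G 4.430, E 16.824, H 4.478, C 8.268.
Rounding to the nearest integer gives 4, 17, 4, 8 = 33 seats, so the divisor must be adjusted.
With modified divisor 61.9: modified quotas G 4.475, E 16.995, H 4.523, C 8.352.
Rounding to the nearest integer: G 4, E 17, H 5, C 8 (total 34).
H receives 5.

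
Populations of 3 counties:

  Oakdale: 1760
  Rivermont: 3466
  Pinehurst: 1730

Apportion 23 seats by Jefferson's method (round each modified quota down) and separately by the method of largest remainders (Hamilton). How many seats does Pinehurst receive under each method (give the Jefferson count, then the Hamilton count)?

Jefferson: Oakdale 6, Rivermont 12, Pinehurst 5.
Hamilton: Oakdale 6, Rivermont 11, Pinehurst 6.
Pinehurst gets 5 under Jefferson and 6 under Hamilton.

5 and 6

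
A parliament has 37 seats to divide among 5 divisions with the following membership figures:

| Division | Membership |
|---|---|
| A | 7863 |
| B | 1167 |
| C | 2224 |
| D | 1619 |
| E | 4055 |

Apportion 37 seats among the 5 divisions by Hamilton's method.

A 17, B 3, C 5, D 3, E 9

The standard divisor is 16928/37 ≈ 457.514.
Standard quotas: A 17.1864, B 2.5507, C 4.8611, D 3.5387, E 8.8631.
Lower quotas: A 17, B 2, C 4, D 3, E 8 (sum 34, leaving 3 seats).
Remainders in descending order: E 0.8631, C 0.8611, B 0.5507, D 0.5387, A 0.1864.
The surplus seats go to E, C, B.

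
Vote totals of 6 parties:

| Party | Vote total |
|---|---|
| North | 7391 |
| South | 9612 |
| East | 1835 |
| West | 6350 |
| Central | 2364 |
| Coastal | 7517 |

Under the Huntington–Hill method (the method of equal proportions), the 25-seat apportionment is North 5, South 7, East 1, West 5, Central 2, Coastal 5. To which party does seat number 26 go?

Coastal

Priority for the next seat is population ÷ (√(s·(s+1))).
Priorities: North 1349.406, South 1284.458, East 1297.541, West 1159.346, Central 965.099, Coastal 1372.410.
Highest priority: Coastal.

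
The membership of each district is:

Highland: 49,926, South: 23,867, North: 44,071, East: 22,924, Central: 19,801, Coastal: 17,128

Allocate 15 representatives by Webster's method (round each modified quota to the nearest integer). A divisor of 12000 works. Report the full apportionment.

With modified divisor 12000: modified quotas Highland 4.160, South 1.989, North 3.673, East 1.910, Central 1.650, Coastal 1.427.
Rounding to the nearest integer: Highland 4, South 2, North 4, East 2, Central 2, Coastal 1 (total 15).

Highland 4, South 2, North 4, East 2, Central 2, Coastal 1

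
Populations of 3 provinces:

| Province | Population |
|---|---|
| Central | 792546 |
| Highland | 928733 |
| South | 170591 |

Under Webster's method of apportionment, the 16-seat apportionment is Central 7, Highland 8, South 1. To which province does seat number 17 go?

South

Priority for the next seat is population ÷ (current seats + 0.5).
Priorities: Central 105672.800, Highland 109262.706, South 113727.333.
Highest priority: South.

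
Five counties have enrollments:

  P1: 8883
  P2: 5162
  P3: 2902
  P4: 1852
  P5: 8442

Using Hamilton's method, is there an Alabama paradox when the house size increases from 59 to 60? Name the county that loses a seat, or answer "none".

At 59 seats: P1 19, P2 11, P3 7, P4 4, P5 18.
At 60 seats: P1 20, P2 11, P3 6, P4 4, P5 19.
P3 drops from 7 to 6.

P3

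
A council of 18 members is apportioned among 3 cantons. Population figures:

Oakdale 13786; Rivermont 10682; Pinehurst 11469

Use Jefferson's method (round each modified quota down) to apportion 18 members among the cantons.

Standard divisor 35937/18 ≈ 1996.5; standard quotas: Oakdale 6.905, Rivermont 5.350, Pinehurst 5.745.
Rounding down gives 6, 5, 5 = 16 seats, so the divisor must be adjusted.
With modified divisor 1800: modified quotas Oakdale 7.659, Rivermont 5.934, Pinehurst 6.372.
Rounding down: Oakdale 7, Rivermont 5, Pinehurst 6 (total 18).

Oakdale: 7, Rivermont: 5, Pinehurst: 6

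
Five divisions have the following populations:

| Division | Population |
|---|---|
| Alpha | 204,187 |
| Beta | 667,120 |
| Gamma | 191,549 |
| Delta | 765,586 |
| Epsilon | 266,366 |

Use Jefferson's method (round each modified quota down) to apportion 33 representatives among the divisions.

Alpha 3, Beta 11, Gamma 3, Delta 12, Epsilon 4

Standard divisor 2094808/33 ≈ 63479.03; standard quotas: Alpha 3.217, Beta 10.509, Gamma 3.018, Delta 12.060, Epsilon 4.196.
Rounding down gives 3, 10, 3, 12, 4 = 32 seats, so the divisor must be adjusted.
With modified divisor 59800: modified quotas Alpha 3.414, Beta 11.156, Gamma 3.203, Delta 12.802, Epsilon 4.454.
Rounding down: Alpha 3, Beta 11, Gamma 3, Delta 12, Epsilon 4 (total 33).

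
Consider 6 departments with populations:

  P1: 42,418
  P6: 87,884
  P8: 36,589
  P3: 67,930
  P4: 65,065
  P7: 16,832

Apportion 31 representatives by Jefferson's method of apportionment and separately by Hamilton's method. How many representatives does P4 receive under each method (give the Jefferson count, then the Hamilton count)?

7 and 6

Jefferson: P1 4, P6 9, P8 3, P3 7, P4 7, P7 1.
Hamilton: P1 4, P6 9, P8 3, P3 7, P4 6, P7 2.
P4 gets 7 under Jefferson and 6 under Hamilton.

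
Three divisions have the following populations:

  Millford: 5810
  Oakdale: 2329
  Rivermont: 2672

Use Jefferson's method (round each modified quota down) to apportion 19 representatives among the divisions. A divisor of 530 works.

With modified divisor 530: modified quotas Millford 10.962, Oakdale 4.394, Rivermont 5.042.
Rounding down: Millford 10, Oakdale 4, Rivermont 5 (total 19).

Millford 10, Oakdale 4, Rivermont 5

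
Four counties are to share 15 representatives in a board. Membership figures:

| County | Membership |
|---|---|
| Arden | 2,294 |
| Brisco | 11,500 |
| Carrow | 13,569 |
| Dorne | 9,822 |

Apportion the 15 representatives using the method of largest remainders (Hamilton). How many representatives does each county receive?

Standard divisor: 37185 ÷ 15 = 2479.
Standard quotas: Arden 0.9254, Brisco 4.6390, Carrow 5.4736, Dorne 3.9621.
Lower quotas: Arden 0, Brisco 4, Carrow 5, Dorne 3 (sum 12, leaving 3 seats).
Remainders in descending order: Dorne 0.9621, Arden 0.9254, Brisco 0.6390, Carrow 0.4736.
The surplus seats go to Dorne, Arden, Brisco.

Arden: 1, Brisco: 5, Carrow: 5, Dorne: 4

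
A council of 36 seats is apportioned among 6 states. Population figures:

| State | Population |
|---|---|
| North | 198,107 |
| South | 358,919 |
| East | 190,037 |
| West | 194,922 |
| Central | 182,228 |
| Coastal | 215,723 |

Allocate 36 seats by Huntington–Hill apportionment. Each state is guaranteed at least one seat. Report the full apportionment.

North: 5; South: 10; East: 5; West: 5; Central: 5; Coastal: 6

With divisor 37001: modified quotas North 5.354, South 9.700, East 5.136, West 5.268, Central 4.925, Coastal 5.830.
Geometric-mean thresholds: North √(5·6)=5.477, South √(9·10)=9.487, East √(5·6)=5.477, West √(5·6)=5.477, Central √(4·5)=4.472, Coastal √(5·6)=5.477.
Each quota rounded against its threshold gives North 5, South 10, East 5, West 5, Central 5, Coastal 6 (total 36).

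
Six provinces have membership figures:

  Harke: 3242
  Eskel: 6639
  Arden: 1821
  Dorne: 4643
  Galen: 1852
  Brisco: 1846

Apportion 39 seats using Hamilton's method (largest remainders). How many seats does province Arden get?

Total 20043; standard divisor 20043/39 ≈ 513.923.
Standard quotas: Harke 6.3083, Eskel 12.9183, Arden 3.5433, Dorne 9.0344, Galen 3.6037, Brisco 3.5920.
Lower quotas: Harke 6, Eskel 12, Arden 3, Dorne 9, Galen 3, Brisco 3 (sum 36, leaving 3 seats).
Remainders in descending order: Eskel 0.9183, Galen 0.6037, Brisco 0.5920, Arden 0.5433, Harke 0.3083, Dorne 0.0344.
Largest remainders: Eskel, Galen, Brisco receive the extra seats.
Arden receives 3.

3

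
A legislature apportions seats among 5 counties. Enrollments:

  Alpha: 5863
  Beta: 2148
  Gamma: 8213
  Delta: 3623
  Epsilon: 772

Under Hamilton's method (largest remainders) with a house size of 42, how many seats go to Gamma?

Standard divisor: 20619 ÷ 42 ≈ 490.929.
Standard quotas: Alpha 11.9427, Beta 4.3754, Gamma 16.7295, Delta 7.3799, Epsilon 1.5725.
Lower quotas: Alpha 11, Beta 4, Gamma 16, Delta 7, Epsilon 1 (sum 39, leaving 3 seats).
Remainders in descending order: Alpha 0.9427, Gamma 0.7295, Epsilon 0.5725, Delta 0.3799, Beta 0.3754.
The surplus seats go to Alpha, Gamma, Epsilon.
Gamma receives 17.

17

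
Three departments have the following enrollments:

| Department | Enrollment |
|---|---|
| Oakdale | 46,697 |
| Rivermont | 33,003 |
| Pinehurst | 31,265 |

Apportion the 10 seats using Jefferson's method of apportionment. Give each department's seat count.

Oakdale=4; Rivermont=3; Pinehurst=3

Standard divisor 110965/10 ≈ 11096.5; standard quotas: Oakdale 4.208, Rivermont 2.974, Pinehurst 2.818.
Rounding down gives 4, 2, 2 = 8 seats, so the divisor must be adjusted.
With modified divisor 9900: modified quotas Oakdale 4.717, Rivermont 3.334, Pinehurst 3.158.
Rounding down: Oakdale 4, Rivermont 3, Pinehurst 3 (total 10).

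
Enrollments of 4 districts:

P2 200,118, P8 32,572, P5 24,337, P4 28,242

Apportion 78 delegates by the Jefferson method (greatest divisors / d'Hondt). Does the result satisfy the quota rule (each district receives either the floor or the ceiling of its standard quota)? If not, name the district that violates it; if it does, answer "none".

P2

Standard quotas: P2 54.717, P8 8.906, P5 6.654, P4 7.722.
Jefferson allocation: P2 56, P8 9, P5 6, P4 7.
P2 has quota 54.717 (lower 54, upper 55) but receives 56 — outside the quota interval.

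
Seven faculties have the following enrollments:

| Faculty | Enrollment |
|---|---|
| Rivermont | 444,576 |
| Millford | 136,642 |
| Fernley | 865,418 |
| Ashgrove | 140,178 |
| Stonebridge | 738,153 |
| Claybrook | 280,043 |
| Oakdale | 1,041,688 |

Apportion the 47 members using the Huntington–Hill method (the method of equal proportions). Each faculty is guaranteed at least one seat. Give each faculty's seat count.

Rivermont 6, Millford 2, Fernley 11, Ashgrove 2, Stonebridge 9, Claybrook 4, Oakdale 13

With divisor 79325: modified quotas Rivermont 5.604, Millford 1.723, Fernley 10.910, Ashgrove 1.767, Stonebridge 9.305, Claybrook 3.530, Oakdale 13.132.
Geometric-mean thresholds: Rivermont √(5·6)=5.477, Millford √(1·2)=1.414, Fernley √(10·11)=10.488, Ashgrove √(1·2)=1.414, Stonebridge √(9·10)=9.487, Claybrook √(3·4)=3.464, Oakdale √(13·14)=13.491.
Each quota rounded against its threshold gives Rivermont 6, Millford 2, Fernley 11, Ashgrove 2, Stonebridge 9, Claybrook 4, Oakdale 13 (total 47).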